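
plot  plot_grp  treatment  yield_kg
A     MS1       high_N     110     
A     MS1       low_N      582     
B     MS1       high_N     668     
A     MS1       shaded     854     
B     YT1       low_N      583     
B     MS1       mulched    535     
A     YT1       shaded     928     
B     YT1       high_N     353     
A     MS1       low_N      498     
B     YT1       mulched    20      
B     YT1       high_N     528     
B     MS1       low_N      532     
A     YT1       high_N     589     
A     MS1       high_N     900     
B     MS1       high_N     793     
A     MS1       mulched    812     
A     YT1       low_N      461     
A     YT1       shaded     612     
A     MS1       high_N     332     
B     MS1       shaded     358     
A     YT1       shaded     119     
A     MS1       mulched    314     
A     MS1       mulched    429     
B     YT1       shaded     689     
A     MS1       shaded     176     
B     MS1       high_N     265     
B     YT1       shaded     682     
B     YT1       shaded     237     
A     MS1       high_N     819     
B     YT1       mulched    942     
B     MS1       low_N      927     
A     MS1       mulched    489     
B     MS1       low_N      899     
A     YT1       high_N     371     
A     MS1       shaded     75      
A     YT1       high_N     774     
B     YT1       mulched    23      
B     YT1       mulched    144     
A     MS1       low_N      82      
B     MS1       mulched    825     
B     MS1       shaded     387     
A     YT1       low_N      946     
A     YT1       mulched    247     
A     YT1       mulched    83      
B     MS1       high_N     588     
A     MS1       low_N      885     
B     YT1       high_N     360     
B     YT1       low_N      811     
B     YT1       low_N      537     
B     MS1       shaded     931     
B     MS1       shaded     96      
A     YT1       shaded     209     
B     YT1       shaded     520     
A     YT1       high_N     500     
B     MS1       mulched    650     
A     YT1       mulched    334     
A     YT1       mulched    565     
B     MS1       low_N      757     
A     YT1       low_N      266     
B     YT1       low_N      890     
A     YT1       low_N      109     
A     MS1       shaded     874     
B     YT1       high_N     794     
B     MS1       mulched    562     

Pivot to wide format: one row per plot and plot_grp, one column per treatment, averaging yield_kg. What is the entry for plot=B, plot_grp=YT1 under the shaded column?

532

Rows with plot=B, plot_grp=YT1 and treatment=shaded: yield_kg values are 689, 682, 237, 520.
(689 + 682 + 237 + 520) / 4 = 532.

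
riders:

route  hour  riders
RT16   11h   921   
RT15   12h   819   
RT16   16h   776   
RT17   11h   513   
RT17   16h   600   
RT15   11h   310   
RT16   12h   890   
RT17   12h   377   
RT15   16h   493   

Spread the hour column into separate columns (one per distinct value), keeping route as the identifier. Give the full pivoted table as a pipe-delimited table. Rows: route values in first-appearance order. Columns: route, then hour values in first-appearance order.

| route | 11h | 12h | 16h |
| RT16 | 921 | 890 | 776 |
| RT15 | 310 | 819 | 493 |
| RT17 | 513 | 377 | 600 |

Columns: route plus the 3 distinct hour values (11h, 12h, 16h).
For example, row RT16 column 11h takes riders=921 from the long row (RT16, 11h).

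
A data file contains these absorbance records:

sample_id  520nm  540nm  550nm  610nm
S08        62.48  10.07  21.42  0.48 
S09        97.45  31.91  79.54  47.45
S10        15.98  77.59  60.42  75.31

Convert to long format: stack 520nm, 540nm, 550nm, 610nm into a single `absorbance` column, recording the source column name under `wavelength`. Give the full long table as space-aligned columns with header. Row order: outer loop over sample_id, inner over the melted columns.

Each (sample_id, column) pair becomes one row: 3 × 4 = 12 rows.
For example, (S08, 520nm) → absorbance=62.48.

sample_id  wavelength  absorbance
S08        520nm       62.48     
S08        540nm       10.07     
S08        550nm       21.42     
S08        610nm       0.48      
S09        520nm       97.45     
S09        540nm       31.91     
S09        550nm       79.54     
S09        610nm       47.45     
S10        520nm       15.98     
S10        540nm       77.59     
S10        550nm       60.42     
S10        610nm       75.31     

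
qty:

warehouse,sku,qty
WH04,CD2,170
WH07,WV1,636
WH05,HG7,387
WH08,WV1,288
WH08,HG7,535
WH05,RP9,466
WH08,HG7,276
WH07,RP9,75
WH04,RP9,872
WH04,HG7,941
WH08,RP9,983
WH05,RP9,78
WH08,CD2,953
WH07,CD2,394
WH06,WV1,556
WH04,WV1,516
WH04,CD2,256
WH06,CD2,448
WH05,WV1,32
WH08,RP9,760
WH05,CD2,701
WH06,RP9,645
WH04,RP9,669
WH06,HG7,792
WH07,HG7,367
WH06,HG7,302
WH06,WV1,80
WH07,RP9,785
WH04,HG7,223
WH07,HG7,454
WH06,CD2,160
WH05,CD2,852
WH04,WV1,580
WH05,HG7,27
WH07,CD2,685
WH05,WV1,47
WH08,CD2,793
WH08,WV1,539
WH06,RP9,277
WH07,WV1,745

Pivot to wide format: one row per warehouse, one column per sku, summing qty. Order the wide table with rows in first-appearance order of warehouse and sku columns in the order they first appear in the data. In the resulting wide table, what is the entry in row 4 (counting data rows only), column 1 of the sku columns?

With rows in first-appearance order of warehouse, row 4 is warehouse=WH08. sku columns in first-appearance order: CD2, WV1, HG7, RP9; column 1 is CD2.
Long rows with warehouse=WH08, sku=CD2: 953 + 793 = 1746.

1746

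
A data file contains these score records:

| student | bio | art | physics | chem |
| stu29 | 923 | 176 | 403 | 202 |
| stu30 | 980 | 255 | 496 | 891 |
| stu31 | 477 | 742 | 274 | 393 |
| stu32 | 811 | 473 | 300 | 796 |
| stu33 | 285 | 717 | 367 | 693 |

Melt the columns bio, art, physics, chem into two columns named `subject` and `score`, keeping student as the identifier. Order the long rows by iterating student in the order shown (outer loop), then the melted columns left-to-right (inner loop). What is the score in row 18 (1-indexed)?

20 rows total (5 × 4). Row 18: index ⌊(18-1)/4⌋ = 4 into student → stu33; (18-1) mod 4 = 1 into the melted columns → art.
So row 18 is (stu33, art, 717); score = 717.

717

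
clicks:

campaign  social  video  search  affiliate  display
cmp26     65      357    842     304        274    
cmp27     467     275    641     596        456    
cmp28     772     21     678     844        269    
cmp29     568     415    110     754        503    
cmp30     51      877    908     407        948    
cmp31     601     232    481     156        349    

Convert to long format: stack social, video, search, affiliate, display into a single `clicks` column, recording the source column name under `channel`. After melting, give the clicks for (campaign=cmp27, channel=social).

Unpivoting turns each (campaign, wide-column) pair into one long row.
The wide cell at row cmp27, column social holds 467, so the long row (cmp27, social) has clicks=467.

467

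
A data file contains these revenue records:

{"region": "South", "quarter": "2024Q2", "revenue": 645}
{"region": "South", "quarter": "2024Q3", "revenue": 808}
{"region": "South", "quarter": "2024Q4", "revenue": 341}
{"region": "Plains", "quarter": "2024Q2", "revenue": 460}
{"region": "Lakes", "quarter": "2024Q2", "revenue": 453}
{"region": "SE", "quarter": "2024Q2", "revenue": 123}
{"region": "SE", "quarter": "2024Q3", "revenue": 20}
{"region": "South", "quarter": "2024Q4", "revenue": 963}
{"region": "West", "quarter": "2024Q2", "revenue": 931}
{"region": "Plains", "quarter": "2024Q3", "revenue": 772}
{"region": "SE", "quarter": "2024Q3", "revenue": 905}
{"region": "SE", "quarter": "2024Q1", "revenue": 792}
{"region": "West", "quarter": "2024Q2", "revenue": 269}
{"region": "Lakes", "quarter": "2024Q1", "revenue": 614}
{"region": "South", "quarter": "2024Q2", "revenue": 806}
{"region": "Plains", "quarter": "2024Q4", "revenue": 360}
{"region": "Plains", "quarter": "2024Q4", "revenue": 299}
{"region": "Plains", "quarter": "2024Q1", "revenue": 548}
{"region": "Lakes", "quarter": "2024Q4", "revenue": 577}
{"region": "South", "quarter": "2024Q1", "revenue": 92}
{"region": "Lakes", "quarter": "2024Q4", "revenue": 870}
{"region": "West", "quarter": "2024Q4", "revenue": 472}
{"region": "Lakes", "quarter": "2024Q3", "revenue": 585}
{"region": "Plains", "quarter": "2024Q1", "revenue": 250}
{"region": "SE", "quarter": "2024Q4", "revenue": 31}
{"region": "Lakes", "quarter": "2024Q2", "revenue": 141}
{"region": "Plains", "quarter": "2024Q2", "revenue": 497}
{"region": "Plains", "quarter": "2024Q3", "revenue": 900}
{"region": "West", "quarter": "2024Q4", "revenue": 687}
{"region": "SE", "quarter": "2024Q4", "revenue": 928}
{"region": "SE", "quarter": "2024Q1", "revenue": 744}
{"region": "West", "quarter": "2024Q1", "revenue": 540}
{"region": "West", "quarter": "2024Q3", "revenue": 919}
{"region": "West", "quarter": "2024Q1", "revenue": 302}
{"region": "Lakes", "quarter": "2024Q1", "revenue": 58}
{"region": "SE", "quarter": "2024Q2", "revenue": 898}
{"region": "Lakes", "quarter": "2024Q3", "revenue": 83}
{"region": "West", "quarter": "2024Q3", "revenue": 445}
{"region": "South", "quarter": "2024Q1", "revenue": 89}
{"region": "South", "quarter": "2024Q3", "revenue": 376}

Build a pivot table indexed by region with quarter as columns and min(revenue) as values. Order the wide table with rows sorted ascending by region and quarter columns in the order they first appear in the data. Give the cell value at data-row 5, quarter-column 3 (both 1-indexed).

With rows sorted ascending by region, row 5 is region=West. quarter columns in first-appearance order: 2024Q2, 2024Q3, 2024Q4, 2024Q1; column 3 is 2024Q4.
Long rows with region=West, quarter=2024Q4: min(472, 687) = 472.

472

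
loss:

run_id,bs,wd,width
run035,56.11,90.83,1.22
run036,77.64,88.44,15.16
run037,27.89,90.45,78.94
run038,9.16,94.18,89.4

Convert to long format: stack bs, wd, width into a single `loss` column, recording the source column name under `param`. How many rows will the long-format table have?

4 run_id values × 3 melted columns = 12 rows.

12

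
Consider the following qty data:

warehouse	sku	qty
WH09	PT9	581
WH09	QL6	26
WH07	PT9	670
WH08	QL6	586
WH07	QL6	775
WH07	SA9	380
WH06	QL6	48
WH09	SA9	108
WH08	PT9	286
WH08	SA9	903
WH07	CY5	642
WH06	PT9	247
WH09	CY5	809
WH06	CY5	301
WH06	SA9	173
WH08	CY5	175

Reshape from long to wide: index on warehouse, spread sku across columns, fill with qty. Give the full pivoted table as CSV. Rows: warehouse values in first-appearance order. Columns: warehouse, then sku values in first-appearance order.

Columns: warehouse plus the 4 distinct sku values (PT9, QL6, SA9, CY5).
For example, row WH09 column PT9 takes qty=581 from the long row (WH09, PT9).

warehouse,PT9,QL6,SA9,CY5
WH09,581,26,108,809
WH07,670,775,380,642
WH08,286,586,903,175
WH06,247,48,173,301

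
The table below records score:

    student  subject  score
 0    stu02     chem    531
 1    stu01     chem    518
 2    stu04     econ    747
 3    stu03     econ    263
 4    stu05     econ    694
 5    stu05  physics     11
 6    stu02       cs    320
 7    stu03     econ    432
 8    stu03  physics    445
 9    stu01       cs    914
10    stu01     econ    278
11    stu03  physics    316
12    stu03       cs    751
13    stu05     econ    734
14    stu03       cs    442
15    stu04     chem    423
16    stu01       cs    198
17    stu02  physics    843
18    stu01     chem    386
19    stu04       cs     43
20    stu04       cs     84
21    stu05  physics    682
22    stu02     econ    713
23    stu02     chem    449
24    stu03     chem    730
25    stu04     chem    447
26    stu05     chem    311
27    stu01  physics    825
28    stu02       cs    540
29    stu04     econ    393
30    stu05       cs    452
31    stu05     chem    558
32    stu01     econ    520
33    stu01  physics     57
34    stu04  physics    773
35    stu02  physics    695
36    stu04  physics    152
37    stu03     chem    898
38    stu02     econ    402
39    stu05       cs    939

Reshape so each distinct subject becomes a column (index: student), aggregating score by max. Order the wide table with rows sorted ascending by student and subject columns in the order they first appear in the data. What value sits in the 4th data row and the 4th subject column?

With rows sorted ascending by student, row 4 is student=stu04. subject columns in first-appearance order: chem, econ, physics, cs; column 4 is cs.
Long rows with student=stu04, subject=cs: max(43, 84) = 84.

84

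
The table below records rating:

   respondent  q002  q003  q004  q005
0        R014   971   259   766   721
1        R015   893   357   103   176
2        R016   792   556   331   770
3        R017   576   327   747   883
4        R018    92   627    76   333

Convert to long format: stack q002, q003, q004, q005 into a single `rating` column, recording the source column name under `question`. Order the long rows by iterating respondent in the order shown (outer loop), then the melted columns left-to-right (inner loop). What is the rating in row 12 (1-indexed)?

20 rows total (5 × 4). Row 12: index ⌊(12-1)/4⌋ = 2 into respondent → R016; (12-1) mod 4 = 3 into the melted columns → q005.
So row 12 is (R016, q005, 770); rating = 770.

770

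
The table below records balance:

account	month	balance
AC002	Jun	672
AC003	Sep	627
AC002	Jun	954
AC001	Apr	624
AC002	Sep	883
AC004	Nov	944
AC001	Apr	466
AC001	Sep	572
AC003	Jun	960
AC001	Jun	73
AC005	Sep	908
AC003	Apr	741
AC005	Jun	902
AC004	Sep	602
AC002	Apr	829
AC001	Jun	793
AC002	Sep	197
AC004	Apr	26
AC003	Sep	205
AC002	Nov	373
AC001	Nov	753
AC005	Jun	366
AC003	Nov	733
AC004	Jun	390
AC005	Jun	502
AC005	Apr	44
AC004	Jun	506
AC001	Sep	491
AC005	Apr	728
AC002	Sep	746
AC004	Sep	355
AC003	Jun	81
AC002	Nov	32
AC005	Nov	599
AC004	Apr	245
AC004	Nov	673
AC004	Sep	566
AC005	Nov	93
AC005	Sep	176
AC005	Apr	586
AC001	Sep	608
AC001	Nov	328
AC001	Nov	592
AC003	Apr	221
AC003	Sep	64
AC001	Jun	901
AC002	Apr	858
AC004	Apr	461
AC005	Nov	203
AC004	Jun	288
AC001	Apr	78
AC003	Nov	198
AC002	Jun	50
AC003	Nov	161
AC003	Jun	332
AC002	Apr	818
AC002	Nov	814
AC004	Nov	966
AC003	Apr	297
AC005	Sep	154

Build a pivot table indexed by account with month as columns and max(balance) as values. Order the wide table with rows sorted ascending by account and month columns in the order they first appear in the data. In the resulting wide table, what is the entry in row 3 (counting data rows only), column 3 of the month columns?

741

With rows sorted ascending by account, row 3 is account=AC003. month columns in first-appearance order: Jun, Sep, Apr, Nov; column 3 is Apr.
Long rows with account=AC003, month=Apr: max(741, 221, 297) = 741.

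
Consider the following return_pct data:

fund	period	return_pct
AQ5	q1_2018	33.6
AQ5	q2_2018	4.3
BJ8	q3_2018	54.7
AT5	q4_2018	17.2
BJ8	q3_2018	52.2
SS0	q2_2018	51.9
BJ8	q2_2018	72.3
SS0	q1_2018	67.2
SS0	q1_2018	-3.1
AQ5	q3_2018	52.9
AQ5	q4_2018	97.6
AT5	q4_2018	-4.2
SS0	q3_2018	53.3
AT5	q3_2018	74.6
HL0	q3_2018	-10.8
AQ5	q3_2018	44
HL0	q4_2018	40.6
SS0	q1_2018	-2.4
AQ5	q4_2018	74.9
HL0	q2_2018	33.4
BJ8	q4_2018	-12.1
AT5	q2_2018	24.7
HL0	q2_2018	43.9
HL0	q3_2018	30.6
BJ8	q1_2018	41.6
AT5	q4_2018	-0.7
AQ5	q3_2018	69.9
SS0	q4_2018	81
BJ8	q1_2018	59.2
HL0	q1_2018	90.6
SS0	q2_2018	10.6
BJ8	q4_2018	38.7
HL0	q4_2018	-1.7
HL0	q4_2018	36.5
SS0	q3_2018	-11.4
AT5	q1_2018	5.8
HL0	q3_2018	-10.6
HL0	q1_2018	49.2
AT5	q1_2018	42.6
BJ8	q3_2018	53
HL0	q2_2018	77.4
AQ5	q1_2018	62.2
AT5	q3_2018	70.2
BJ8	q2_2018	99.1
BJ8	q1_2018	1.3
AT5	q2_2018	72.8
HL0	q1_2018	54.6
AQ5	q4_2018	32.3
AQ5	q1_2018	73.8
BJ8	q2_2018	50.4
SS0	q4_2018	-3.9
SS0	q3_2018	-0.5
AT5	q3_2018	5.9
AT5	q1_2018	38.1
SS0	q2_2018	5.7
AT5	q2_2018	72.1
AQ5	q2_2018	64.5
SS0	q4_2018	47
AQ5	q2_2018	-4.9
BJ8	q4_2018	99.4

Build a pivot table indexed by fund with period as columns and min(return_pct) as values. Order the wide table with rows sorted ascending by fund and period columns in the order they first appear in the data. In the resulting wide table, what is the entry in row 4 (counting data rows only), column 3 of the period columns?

-10.8

With rows sorted ascending by fund, row 4 is fund=HL0. period columns in first-appearance order: q1_2018, q2_2018, q3_2018, q4_2018; column 3 is q3_2018.
Long rows with fund=HL0, period=q3_2018: min(-10.8, 30.6, -10.6) = -10.8.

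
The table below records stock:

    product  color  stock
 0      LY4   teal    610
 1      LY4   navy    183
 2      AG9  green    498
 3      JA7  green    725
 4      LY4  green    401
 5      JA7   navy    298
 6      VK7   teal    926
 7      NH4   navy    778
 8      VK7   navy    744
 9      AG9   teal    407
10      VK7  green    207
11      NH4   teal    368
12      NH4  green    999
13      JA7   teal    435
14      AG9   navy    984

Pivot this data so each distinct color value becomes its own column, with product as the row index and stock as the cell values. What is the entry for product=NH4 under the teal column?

Wide layout: rows indexed by product, columns are the 3 distinct color values (teal, navy, green).
Cell (product=NH4, color=teal) draws from the long row where product=NH4 and color=teal, which has stock=368.

368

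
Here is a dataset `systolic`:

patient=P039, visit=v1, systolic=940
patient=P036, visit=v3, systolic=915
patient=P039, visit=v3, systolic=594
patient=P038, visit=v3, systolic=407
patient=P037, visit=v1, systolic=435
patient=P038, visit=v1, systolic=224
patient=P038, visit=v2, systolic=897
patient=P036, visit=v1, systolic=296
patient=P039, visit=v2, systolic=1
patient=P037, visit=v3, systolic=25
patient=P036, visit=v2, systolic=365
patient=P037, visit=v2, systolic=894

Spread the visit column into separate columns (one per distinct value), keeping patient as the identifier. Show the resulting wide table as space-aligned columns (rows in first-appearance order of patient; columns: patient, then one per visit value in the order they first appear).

patient  v1   v3   v2 
P039     940  594  1  
P036     296  915  365
P038     224  407  897
P037     435  25   894

Columns: patient plus the 3 distinct visit values (v1, v3, v2).
For example, row P039 column v1 takes systolic=940 from the long row (P039, v1).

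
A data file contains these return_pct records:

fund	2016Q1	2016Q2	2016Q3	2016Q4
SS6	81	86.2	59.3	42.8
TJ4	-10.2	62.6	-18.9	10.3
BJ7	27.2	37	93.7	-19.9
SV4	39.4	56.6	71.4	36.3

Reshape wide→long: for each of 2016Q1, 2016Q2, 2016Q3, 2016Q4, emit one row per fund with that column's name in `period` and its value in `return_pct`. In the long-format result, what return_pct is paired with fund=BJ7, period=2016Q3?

Unpivoting turns each (fund, wide-column) pair into one long row.
The wide cell at row BJ7, column 2016Q3 holds 93.7, so the long row (BJ7, 2016Q3) has return_pct=93.7.

93.7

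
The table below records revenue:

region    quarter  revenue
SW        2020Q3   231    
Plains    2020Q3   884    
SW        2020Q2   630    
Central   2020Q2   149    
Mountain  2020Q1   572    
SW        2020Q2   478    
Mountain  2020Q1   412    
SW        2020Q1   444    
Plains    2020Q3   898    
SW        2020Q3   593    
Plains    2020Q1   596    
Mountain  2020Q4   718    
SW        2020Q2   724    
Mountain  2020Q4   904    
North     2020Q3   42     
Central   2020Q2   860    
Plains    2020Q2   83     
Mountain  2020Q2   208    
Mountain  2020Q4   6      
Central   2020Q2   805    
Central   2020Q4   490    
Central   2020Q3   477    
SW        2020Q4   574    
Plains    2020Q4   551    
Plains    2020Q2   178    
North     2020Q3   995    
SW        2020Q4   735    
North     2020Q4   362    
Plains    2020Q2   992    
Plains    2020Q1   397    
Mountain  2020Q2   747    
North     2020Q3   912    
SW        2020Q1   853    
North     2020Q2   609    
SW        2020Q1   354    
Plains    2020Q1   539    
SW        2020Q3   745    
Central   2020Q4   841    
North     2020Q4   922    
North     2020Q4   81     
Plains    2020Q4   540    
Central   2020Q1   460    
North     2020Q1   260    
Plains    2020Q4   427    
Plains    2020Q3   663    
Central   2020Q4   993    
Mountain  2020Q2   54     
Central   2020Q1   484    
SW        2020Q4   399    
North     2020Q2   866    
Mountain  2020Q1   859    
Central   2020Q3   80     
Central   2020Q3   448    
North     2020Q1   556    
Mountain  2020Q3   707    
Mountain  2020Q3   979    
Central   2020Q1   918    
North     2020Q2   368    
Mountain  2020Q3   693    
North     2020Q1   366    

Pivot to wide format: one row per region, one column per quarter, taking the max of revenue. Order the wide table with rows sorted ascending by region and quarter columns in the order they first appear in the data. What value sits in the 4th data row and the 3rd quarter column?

With rows sorted ascending by region, row 4 is region=Plains. quarter columns in first-appearance order: 2020Q3, 2020Q2, 2020Q1, 2020Q4; column 3 is 2020Q1.
Long rows with region=Plains, quarter=2020Q1: max(596, 397, 539) = 596.

596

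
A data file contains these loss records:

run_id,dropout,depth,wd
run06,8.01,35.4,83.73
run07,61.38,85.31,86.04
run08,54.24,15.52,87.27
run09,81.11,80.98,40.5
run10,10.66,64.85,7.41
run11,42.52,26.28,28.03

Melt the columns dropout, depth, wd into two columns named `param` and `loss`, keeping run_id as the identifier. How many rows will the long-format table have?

18

6 run_id values × 3 melted columns = 18 rows.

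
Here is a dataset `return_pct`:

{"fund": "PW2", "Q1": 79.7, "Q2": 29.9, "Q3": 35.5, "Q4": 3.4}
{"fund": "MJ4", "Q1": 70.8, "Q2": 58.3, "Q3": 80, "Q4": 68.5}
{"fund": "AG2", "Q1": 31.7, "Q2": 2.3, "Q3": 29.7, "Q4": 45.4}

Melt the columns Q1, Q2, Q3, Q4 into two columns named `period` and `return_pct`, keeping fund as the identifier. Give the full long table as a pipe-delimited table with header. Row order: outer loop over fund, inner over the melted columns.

Each (fund, column) pair becomes one row: 3 × 4 = 12 rows.
For example, (PW2, Q1) → return_pct=79.7.

| fund | period | return_pct |
| PW2 | Q1 | 79.7 |
| PW2 | Q2 | 29.9 |
| PW2 | Q3 | 35.5 |
| PW2 | Q4 | 3.4 |
| MJ4 | Q1 | 70.8 |
| MJ4 | Q2 | 58.3 |
| MJ4 | Q3 | 80 |
| MJ4 | Q4 | 68.5 |
| AG2 | Q1 | 31.7 |
| AG2 | Q2 | 2.3 |
| AG2 | Q3 | 29.7 |
| AG2 | Q4 | 45.4 |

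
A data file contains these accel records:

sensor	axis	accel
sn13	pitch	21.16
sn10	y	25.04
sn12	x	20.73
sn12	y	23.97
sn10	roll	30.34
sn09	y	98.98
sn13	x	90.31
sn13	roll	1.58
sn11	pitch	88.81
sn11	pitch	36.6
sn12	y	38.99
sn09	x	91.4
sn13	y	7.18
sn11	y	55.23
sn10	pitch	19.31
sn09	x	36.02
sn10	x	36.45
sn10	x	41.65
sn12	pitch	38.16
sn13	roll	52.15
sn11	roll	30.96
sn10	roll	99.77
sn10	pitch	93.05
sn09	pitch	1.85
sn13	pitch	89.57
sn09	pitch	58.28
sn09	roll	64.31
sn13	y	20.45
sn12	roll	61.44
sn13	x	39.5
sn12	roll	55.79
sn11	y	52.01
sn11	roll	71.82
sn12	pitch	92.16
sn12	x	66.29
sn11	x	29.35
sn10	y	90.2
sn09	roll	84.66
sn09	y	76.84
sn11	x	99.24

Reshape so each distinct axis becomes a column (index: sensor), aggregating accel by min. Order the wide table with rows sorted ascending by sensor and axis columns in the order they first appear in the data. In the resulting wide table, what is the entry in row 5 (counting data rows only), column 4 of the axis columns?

1.58

With rows sorted ascending by sensor, row 5 is sensor=sn13. axis columns in first-appearance order: pitch, y, x, roll; column 4 is roll.
Long rows with sensor=sn13, axis=roll: min(1.58, 52.15) = 1.58.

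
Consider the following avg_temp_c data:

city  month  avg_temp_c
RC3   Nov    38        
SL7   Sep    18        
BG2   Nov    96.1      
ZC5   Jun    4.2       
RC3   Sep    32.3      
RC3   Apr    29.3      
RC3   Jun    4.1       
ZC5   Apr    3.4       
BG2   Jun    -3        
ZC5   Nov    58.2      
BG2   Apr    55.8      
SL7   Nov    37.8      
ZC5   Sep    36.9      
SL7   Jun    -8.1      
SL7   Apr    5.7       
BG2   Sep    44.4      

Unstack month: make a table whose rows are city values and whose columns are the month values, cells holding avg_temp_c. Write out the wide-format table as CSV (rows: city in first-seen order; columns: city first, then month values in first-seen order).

Columns: city plus the 4 distinct month values (Nov, Sep, Jun, Apr).
For example, row RC3 column Nov takes avg_temp_c=38 from the long row (RC3, Nov).

city,Nov,Sep,Jun,Apr
RC3,38,32.3,4.1,29.3
SL7,37.8,18,-8.1,5.7
BG2,96.1,44.4,-3,55.8
ZC5,58.2,36.9,4.2,3.4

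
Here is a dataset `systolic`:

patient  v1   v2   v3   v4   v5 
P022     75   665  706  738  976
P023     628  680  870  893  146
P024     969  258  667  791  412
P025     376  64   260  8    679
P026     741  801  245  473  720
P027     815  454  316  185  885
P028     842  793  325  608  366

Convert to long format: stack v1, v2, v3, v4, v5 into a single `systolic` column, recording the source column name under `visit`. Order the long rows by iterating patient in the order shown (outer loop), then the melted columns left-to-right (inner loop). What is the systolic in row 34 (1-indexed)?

35 rows total (7 × 5). Row 34: index ⌊(34-1)/5⌋ = 6 into patient → P028; (34-1) mod 5 = 3 into the melted columns → v4.
So row 34 is (P028, v4, 608); systolic = 608.

608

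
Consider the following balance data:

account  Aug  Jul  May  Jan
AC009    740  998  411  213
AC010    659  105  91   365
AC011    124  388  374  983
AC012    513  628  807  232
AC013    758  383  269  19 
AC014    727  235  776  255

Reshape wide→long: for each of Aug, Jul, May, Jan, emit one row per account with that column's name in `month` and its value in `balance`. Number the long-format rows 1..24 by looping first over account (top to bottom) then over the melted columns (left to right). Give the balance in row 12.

983

24 rows total (6 × 4). Row 12: index ⌊(12-1)/4⌋ = 2 into account → AC011; (12-1) mod 4 = 3 into the melted columns → Jan.
So row 12 is (AC011, Jan, 983); balance = 983.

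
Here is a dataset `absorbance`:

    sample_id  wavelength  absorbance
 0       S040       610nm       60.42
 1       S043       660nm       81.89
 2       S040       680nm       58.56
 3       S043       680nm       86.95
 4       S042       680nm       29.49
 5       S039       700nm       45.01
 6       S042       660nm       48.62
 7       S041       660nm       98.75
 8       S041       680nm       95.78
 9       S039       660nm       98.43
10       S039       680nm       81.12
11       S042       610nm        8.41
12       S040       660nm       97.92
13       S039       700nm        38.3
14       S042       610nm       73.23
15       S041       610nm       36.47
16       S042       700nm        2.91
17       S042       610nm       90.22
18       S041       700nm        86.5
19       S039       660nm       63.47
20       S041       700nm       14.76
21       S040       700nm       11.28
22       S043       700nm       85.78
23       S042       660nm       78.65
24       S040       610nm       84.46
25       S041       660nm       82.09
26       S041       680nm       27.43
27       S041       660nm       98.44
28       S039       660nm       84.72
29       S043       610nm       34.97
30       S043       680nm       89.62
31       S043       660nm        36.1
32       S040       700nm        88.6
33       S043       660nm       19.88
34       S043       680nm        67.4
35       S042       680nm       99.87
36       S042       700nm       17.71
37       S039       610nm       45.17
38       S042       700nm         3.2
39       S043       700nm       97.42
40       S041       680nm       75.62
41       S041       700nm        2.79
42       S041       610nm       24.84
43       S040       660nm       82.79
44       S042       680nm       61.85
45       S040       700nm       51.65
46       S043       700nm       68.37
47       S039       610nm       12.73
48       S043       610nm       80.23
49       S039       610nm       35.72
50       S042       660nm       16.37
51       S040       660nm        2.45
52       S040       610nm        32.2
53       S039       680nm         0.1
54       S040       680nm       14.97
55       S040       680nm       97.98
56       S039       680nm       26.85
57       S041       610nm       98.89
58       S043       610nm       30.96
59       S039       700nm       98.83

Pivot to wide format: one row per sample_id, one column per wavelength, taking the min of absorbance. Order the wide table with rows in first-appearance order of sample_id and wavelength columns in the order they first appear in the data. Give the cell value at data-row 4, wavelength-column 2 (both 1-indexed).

With rows in first-appearance order of sample_id, row 4 is sample_id=S039. wavelength columns in first-appearance order: 610nm, 660nm, 680nm, 700nm; column 2 is 660nm.
Long rows with sample_id=S039, wavelength=660nm: min(98.43, 63.47, 84.72) = 63.47.

63.47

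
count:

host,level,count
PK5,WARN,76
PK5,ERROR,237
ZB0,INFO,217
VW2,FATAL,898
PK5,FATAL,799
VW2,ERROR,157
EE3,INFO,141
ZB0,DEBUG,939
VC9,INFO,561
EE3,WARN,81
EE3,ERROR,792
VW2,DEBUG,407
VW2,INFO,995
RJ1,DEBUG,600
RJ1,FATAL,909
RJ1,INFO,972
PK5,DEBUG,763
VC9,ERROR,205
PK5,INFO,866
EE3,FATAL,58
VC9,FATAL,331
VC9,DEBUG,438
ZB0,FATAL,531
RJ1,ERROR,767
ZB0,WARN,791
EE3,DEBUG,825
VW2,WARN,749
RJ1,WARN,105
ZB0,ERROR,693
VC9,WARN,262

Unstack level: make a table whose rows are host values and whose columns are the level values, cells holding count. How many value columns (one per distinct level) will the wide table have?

5 distinct level values: WARN, FATAL, ERROR, DEBUG, INFO.

5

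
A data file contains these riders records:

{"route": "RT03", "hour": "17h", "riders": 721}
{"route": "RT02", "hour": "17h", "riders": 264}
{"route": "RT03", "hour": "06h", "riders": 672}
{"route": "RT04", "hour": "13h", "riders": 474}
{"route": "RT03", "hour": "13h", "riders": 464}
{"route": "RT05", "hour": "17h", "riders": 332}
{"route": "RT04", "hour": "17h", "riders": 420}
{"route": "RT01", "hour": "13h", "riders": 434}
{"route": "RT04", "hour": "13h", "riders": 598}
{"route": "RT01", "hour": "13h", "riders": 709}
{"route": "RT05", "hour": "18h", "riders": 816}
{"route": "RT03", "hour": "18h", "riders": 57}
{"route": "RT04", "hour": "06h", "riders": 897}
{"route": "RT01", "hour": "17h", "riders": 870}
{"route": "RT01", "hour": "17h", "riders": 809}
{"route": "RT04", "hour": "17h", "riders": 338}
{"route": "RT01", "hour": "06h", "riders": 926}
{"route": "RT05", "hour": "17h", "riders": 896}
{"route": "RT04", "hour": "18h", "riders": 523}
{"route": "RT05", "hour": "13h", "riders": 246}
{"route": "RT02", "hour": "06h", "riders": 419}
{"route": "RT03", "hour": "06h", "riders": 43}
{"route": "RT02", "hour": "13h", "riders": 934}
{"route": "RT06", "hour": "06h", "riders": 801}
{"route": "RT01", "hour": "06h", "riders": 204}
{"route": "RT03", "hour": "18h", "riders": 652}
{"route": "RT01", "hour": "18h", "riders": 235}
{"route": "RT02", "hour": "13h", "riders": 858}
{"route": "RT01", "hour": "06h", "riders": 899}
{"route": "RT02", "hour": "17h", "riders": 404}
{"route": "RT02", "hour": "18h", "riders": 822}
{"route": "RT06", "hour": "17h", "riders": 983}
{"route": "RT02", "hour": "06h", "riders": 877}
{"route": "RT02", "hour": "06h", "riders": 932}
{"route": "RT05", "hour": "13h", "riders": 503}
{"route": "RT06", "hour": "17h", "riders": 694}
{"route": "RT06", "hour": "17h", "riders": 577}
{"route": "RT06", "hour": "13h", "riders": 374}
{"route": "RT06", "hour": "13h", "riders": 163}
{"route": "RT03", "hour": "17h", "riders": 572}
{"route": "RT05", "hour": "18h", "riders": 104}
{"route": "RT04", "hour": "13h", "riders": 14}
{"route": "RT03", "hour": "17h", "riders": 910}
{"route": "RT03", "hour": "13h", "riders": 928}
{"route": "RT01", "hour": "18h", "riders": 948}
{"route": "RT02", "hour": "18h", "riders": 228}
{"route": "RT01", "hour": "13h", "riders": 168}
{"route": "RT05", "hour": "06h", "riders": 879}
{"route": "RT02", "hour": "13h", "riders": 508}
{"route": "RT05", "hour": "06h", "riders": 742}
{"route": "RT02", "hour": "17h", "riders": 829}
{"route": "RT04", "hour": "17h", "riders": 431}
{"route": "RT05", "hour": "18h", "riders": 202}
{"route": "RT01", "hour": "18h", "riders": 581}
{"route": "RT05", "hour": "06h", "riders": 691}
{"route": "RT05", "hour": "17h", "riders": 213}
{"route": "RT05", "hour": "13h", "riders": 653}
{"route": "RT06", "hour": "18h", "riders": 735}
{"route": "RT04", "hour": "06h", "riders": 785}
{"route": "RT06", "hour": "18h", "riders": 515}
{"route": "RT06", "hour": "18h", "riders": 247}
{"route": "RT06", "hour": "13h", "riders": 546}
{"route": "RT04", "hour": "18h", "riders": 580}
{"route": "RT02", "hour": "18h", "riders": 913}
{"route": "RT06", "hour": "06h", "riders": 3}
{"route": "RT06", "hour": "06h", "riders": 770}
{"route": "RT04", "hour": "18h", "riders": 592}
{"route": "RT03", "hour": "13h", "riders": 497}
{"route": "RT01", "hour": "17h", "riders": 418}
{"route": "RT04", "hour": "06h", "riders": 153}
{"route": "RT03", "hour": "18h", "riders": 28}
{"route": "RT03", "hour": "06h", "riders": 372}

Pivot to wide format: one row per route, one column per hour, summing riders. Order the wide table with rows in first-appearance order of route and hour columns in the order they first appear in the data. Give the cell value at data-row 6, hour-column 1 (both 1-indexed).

With rows in first-appearance order of route, row 6 is route=RT06. hour columns in first-appearance order: 17h, 06h, 13h, 18h; column 1 is 17h.
Long rows with route=RT06, hour=17h: 983 + 694 + 577 = 2254.

2254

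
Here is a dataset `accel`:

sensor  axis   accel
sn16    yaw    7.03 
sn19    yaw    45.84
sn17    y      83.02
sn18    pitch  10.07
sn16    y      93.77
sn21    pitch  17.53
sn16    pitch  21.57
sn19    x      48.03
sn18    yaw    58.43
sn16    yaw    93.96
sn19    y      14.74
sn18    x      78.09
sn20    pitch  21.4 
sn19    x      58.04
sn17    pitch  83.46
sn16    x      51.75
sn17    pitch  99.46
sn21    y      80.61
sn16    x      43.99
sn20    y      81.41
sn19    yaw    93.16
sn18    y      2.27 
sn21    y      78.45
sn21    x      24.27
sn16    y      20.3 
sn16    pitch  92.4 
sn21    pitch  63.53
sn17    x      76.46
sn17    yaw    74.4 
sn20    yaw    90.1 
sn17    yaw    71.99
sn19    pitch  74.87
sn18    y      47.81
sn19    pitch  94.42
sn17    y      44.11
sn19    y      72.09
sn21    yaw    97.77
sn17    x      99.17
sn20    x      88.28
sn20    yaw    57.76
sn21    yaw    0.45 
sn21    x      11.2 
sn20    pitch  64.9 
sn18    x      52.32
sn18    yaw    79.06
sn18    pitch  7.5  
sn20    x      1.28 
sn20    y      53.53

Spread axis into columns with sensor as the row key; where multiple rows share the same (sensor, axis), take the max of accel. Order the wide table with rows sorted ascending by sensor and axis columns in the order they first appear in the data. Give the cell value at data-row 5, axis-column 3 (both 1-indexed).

With rows sorted ascending by sensor, row 5 is sensor=sn20. axis columns in first-appearance order: yaw, y, pitch, x; column 3 is pitch.
Long rows with sensor=sn20, axis=pitch: max(21.4, 64.9) = 64.9.

64.9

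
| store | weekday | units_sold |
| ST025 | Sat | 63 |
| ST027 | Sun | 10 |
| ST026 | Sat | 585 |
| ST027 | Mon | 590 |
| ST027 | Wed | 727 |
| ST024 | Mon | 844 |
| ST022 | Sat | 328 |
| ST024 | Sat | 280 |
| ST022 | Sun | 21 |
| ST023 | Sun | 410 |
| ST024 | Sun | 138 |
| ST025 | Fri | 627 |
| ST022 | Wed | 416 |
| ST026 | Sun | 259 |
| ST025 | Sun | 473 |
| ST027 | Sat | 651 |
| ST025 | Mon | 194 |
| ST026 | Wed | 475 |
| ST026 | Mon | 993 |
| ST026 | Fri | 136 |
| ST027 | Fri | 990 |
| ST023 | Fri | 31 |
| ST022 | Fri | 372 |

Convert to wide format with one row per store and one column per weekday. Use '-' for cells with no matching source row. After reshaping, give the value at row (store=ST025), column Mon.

The long row with store=ST025, weekday=Mon has units_sold=194.

194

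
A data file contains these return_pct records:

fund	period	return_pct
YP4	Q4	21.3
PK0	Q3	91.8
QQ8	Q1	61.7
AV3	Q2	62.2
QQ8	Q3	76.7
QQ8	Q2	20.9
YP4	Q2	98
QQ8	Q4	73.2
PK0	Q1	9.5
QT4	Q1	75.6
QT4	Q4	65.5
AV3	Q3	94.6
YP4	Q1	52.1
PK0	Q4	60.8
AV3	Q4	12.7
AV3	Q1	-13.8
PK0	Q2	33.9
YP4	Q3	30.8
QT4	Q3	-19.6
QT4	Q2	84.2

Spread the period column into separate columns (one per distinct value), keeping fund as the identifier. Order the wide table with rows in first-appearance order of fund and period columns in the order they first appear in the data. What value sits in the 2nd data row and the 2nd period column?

With rows in first-appearance order of fund, row 2 is fund=PK0. period columns in first-appearance order: Q4, Q3, Q1, Q2; column 2 is Q3.
Long rows with fund=PK0, period=Q3: return_pct = 91.8.

91.8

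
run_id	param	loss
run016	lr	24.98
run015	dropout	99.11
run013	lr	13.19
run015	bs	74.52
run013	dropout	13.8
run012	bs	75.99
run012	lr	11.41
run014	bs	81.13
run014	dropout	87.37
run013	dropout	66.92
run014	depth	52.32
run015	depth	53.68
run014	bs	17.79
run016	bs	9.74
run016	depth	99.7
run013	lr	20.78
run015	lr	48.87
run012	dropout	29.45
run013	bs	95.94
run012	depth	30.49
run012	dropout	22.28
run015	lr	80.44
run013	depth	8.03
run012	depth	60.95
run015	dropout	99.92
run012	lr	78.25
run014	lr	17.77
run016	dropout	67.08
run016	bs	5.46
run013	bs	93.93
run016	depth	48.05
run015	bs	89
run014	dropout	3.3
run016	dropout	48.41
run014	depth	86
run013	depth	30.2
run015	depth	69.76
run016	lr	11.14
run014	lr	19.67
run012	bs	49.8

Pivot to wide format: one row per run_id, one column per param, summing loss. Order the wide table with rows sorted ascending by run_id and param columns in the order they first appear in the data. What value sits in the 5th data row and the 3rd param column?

15.20

With rows sorted ascending by run_id, row 5 is run_id=run016. param columns in first-appearance order: lr, dropout, bs, depth; column 3 is bs.
Long rows with run_id=run016, param=bs: 9.74 + 5.46 = 15.20.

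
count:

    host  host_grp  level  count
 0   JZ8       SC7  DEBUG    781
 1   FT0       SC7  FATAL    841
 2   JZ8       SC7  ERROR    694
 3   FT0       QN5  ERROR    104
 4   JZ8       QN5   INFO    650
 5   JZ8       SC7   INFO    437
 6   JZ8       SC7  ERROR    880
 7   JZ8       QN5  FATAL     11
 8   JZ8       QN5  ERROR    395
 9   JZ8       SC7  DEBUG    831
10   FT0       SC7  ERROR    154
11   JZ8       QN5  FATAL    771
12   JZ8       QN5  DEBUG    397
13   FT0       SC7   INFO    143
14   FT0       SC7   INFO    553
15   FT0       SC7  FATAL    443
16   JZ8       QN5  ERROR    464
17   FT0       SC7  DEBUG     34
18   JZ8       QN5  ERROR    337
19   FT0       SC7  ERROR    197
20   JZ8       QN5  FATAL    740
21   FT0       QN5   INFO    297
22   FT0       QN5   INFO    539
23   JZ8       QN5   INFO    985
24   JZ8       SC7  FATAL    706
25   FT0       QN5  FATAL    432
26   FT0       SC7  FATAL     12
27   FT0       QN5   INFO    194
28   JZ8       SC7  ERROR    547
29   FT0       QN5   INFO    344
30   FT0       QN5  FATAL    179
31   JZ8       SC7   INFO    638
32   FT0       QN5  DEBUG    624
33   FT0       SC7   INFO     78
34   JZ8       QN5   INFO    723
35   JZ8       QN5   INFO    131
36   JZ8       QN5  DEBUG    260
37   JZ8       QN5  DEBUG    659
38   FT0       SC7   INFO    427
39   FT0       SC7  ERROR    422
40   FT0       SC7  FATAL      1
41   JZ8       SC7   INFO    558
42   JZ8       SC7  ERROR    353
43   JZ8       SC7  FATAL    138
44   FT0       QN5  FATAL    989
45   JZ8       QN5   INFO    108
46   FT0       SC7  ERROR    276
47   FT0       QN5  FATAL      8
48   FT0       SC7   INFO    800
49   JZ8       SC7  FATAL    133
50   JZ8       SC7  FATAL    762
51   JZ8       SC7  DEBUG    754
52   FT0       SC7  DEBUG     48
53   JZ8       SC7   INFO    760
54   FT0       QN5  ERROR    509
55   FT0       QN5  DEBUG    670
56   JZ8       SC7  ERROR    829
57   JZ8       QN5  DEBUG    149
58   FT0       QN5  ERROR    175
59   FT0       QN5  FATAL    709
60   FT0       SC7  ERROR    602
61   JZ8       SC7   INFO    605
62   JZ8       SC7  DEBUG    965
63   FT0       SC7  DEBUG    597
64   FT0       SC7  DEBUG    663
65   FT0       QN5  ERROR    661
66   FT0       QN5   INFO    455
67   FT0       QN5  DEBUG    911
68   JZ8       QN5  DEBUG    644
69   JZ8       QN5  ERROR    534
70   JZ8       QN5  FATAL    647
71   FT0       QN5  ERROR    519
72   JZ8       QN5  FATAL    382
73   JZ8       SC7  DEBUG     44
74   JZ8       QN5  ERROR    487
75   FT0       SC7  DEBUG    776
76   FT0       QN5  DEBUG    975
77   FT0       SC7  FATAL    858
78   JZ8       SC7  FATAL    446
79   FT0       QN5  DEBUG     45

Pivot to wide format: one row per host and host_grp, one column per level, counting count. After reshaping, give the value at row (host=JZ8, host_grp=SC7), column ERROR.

Rows with host=JZ8, host_grp=SC7 and level=ERROR: count values are 694, 880, 547, 353, 829.
5 rows match — count = 5.

5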